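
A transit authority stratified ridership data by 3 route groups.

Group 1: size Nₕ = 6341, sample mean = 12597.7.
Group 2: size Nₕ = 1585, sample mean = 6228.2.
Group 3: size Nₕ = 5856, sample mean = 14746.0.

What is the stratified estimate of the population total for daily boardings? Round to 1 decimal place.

176106288.7

1: 6341·12597.7 = 79882015.7
2: 1585·6228.2 = 9871697
3: 5856·14746.0 = 86352576
τ̂ = Σ Nₕx̄ₕ = 176106288.7.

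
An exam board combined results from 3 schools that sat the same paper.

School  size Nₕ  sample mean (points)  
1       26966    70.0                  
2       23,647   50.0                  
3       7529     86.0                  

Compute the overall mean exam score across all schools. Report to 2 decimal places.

63.94

N = 26966 + 23647 + 7529 = 58142.
Weight each subgroup mean by Nₕ/N and sum.
Σ Nₕx̄ₕ = 26966·70.0 + 23647·50.0 + 7529·86.0 = 1887620 + 1182350 + 647494 = 3717464.
Divide by N: 3717464 / 58142 = 63.9377... → 63.94.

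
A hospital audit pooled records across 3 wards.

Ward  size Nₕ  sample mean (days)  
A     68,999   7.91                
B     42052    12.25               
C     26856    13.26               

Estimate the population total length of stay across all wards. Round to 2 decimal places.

1417029.65

Population total = Σ Nₕ·x̄ₕ (each stratum's size times its mean).
68999·7.91 + 42052·12.25 + 26856·13.26 = 545782.09 + 515137 + 356110.56 = 1417029.65.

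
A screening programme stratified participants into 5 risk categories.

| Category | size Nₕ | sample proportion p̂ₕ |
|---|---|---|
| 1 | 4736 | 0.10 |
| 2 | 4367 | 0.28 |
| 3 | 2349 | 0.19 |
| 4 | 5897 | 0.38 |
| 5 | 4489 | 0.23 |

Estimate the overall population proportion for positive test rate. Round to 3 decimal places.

N = 4736 + 4367 + 2349 + 5897 + 4489 = 21838.
Overall proportion = Σ (Nₕ/N)·p̂ₕ.
Σ Nₕp̂ₕ = 473.6 + 1222.76 + 446.31 + 2240.86 + 1032.47 = 5416.
5416 / 21838 = 0.24801... → 0.248.

0.248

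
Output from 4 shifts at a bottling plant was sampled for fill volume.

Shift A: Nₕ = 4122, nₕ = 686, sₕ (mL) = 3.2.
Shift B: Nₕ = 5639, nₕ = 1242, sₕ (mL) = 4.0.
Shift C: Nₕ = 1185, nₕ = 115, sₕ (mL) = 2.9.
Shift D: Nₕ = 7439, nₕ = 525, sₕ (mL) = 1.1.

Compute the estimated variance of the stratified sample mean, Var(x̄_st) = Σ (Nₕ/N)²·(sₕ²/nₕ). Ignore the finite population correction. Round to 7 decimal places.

N = 18385; Wₕ = Nₕ/N.
shift A: (4122/18385)²·3.2²/686 = 0.0007503511
shift B: (5639/18385)²·4.0²/1242 = 0.0012119238
shift C: (1185/18385)²·2.9²/115 = 0.0003038139
shift D: (7439/18385)²·1.1²/525 = 0.0003773357
Sum = 0.0026434245 → 0.0026434.

0.0026434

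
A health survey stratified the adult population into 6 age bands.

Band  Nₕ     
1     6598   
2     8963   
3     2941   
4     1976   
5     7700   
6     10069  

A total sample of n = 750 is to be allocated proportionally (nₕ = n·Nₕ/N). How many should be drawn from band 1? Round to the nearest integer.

129

N = 6598 + 8963 + 2941 + 1976 + 7700 + 10069 = 38247.
n_1 = 750·6598/38247 = 129.383... → 129.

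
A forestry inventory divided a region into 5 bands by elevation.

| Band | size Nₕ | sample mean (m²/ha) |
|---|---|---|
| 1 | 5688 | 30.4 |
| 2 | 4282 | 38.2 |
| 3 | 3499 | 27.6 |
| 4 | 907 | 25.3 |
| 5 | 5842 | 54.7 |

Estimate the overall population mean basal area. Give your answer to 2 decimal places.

N = 5688 + 4282 + 3499 + 907 + 5842 = 20218.
The stratified mean weights each stratum mean by its population share Nₕ/N.
Σ Nₕx̄ₕ = 5688·30.4 + 4282·38.2 + 3499·27.6 + 907·25.3 + 5842·54.7 = 172915.2 + 163572.4 + 96572.4 + 22947.1 + 319557.4 = 775564.5.
Divide by N: 775564.5 / 20218 = 38.3601... → 38.36.

38.36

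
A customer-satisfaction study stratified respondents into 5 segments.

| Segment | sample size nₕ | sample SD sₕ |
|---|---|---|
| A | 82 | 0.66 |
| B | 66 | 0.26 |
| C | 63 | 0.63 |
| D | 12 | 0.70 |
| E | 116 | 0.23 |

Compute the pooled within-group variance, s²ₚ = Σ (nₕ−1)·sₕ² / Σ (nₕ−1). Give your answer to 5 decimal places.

A: (82−1)·0.66² = 81·0.4356 = 35.2836
B: (66−1)·0.26² = 65·0.0676 = 4.394
C: (63−1)·0.63² = 62·0.3969 = 24.6078
D: (12−1)·0.70² = 11·0.49 = 5.39
E: (116−1)·0.23² = 115·0.0529 = 6.0835
Numerator = 75.7589; denominator = Σ(nₕ−1) = 334.
s²ₚ = 75.7589/334 = 0.2268231... → 0.22682.

0.22682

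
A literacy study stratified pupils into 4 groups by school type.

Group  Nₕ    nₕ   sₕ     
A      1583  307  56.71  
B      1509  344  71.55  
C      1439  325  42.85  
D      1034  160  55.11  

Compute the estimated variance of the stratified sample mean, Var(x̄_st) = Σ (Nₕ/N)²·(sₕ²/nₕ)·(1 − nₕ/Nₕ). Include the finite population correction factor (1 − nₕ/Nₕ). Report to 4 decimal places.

N = 5565; Wₕ = Nₕ/N.
group A: (1583/5565)²·56.71²/307·(1 − 307/1583) = 0.6832540
group B: (1509/5565)²·71.55²/344·(1 − 344/1509) = 0.8447840
group C: (1439/5565)²·42.85²/325·(1 − 325/1439) = 0.2924381
group D: (1034/5565)²·55.11²/160·(1 − 160/1034) = 0.5539142
Sum = 2.3743902 → 2.3744.

2.3744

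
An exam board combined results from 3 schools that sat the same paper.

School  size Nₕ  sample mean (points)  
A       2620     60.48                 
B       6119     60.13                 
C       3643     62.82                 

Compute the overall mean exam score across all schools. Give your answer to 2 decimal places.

N = 12382; weights Wₕ = Nₕ/N = (0.2116, 0.4942, 0.2942).
x̄_st = Σ Wₕ·x̄ₕ = 0.2116·60.48 + 0.4942·60.13 + 0.2942·62.82 ≈ 60.9955...
→ 61.00.

61.00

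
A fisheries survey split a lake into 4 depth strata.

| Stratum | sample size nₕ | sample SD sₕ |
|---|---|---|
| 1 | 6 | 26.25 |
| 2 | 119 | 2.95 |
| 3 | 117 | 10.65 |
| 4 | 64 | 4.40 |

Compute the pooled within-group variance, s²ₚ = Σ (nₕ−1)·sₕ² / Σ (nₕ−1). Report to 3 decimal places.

Degrees of freedom: 5 + 118 + 116 + 63 = 302.
Σ(nₕ−1)sₕ² = 5·689.0625 + 118·8.7025 + 116·113.4225 + 63·19.36 = 18848.8975.
s²ₚ = 18848.8975 / 302 = 62.41357... → 62.414.

62.414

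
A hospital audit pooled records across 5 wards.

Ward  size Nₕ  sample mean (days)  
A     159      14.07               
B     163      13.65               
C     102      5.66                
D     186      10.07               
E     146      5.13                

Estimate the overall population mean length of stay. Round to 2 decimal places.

x̄_st = (Σ Nₕx̄ₕ) / (Σ Nₕ) = (159·14.07 + 163·13.65 + 102·5.66 + 186·10.07 + 146·5.13) / 756
= 7661.4 / 756 = 10.1341... → 10.13.

10.13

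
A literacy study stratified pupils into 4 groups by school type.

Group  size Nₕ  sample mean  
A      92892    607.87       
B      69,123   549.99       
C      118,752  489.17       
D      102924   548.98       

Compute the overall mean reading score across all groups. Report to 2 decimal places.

N = 92892 + 69123 + 118752 + 102924 = 383691.
Overall mean = Σ (Nₕ/N)·x̄ₕ — weight by population share, not a simple average.
Σ Nₕx̄ₕ = 92892·607.87 + 69123·549.99 + 118752·489.17 + 102924·548.98 = 56466260.04 + 38016958.77 + 58089915.84 + 56503217.52 = 209076352.17.
Divide by N: 209076352.17 / 383691 = 544.9081... → 544.91.

544.91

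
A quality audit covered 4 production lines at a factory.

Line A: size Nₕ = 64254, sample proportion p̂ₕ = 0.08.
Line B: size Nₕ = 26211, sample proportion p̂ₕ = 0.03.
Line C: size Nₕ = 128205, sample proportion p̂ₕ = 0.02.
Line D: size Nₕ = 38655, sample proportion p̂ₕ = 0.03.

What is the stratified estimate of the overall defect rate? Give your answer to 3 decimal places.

0.038

N = 64254 + 26211 + 128205 + 38655 = 257325.
Overall proportion = Σ (Nₕ/N)·p̂ₕ.
Σ Nₕp̂ₕ = 5140.32 + 786.33 + 2564.1 + 1159.65 = 9650.4.
9650.4 / 257325 = 0.03750... → 0.038.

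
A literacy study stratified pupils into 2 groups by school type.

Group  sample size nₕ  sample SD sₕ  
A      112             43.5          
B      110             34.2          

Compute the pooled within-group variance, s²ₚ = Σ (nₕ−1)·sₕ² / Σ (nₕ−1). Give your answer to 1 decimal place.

1534.2

Degrees of freedom: 111 + 109 = 220.
Σ(nₕ−1)sₕ² = 111·1892.25 + 109·1169.64 = 337530.51.
s²ₚ = 337530.51 / 220 = 1534.230... → 1534.2.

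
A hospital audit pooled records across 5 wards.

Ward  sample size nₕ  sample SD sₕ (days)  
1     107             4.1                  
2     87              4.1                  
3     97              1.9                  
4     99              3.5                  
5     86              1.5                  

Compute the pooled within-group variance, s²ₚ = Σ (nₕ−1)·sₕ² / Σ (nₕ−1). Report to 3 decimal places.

10.543

1: (107−1)·4.1² = 106·16.81 = 1781.86
2: (87−1)·4.1² = 86·16.81 = 1445.66
3: (97−1)·1.9² = 96·3.61 = 346.56
4: (99−1)·3.5² = 98·12.25 = 1200.5
5: (86−1)·1.5² = 85·2.25 = 191.25
Numerator = 4965.83; denominator = Σ(nₕ−1) = 471.
s²ₚ = 4965.83/471 = 10.54316... → 10.543.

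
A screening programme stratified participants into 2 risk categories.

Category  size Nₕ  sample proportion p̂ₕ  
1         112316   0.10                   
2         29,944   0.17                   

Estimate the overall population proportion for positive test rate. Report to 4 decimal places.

0.1147

N = 112316 + 29944 = 142260.
Overall proportion = Σ (Nₕ/N)·p̂ₕ.
Σ Nₕp̂ₕ = 11231.6 + 5090.48 = 16322.08.
16322.08 / 142260 = 0.114734... → 0.1147.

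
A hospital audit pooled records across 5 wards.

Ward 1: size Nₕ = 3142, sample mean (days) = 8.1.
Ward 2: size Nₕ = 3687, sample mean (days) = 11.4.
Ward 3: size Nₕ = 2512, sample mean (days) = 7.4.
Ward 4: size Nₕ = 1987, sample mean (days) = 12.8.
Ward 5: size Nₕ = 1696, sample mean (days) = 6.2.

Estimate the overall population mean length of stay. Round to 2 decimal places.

9.37

N = 13024; weights Wₕ = Nₕ/N = (0.2412, 0.2831, 0.1929, 0.1526, 0.1302).
x̄_st = Σ Wₕ·x̄ₕ = 0.2412·8.1 + 0.2831·11.4 + 0.1929·7.4 + 0.1526·12.8 + 0.1302·6.2 ≈ 9.3688...
→ 9.37.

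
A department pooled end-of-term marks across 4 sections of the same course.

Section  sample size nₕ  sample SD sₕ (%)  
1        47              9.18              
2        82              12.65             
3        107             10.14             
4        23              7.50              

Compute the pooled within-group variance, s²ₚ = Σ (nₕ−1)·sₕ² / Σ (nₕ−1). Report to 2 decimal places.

Degrees of freedom: 46 + 81 + 106 + 22 = 255.
Σ(nₕ−1)sₕ² = 46·84.2724 + 81·160.0225 + 106·102.8196 + 22·56.25 = 28974.7305.
s²ₚ = 28974.7305 / 255 = 113.6264... → 113.63.

113.63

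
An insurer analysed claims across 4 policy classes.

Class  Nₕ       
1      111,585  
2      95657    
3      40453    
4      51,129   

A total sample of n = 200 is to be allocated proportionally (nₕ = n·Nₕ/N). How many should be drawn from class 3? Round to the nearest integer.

Share of class 3 = 40453/298824 = 0.13537.
Allocate 200 × 0.13537 = 27.075... → 27.

27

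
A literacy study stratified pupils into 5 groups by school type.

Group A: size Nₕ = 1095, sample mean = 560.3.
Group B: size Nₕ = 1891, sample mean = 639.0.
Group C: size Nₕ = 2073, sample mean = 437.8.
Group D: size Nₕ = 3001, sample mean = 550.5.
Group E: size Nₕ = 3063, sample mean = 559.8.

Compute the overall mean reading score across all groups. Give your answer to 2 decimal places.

548.07

x̄_st = (Σ Nₕx̄ₕ) / (Σ Nₕ) = (1095·560.3 + 1891·639.0 + 2073·437.8 + 3001·550.5 + 3063·559.8) / 11123
= 6096154.8 / 11123 = 548.0675... → 548.07.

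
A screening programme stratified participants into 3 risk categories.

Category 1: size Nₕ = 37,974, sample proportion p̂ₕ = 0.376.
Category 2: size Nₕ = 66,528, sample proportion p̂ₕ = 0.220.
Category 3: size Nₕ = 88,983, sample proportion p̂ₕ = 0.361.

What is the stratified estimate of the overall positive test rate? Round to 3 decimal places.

0.315

N = 37974 + 66528 + 88983 = 193485.
Overall proportion = Σ (Nₕ/N)·p̂ₕ.
Σ Nₕp̂ₕ = 14278.224 + 14636.16 + 32122.863 = 61037.247.
61037.247 / 193485 = 0.31546... → 0.315.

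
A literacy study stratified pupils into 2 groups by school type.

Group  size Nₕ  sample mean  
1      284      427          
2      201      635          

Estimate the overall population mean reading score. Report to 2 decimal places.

513.20

N = 485; weights Wₕ = Nₕ/N = (0.5856, 0.4144).
x̄_st = Σ Wₕ·x̄ₕ = 0.5856·427 + 0.4144·635 ≈ 513.2021...
→ 513.20.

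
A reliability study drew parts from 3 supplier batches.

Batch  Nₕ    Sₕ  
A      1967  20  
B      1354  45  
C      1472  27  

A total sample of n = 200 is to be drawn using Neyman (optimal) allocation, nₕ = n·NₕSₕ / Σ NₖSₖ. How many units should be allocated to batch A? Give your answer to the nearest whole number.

A: NₕSₕ = 1967·20 = 39340
B: NₕSₕ = 1354·45 = 60930
C: NₕSₕ = 1472·27 = 39744
Σ NₕSₕ = 140014.
n_A = 200·39340/140014 = 56.194... → 56.

56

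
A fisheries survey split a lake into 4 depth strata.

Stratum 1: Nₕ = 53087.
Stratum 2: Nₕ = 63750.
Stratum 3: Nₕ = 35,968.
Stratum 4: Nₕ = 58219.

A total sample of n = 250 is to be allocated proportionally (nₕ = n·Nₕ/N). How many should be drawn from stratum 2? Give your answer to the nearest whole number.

76

N = 53087 + 63750 + 35968 + 58219 = 211024.
n_2 = 250·63750/211024 = 75.525... → 76.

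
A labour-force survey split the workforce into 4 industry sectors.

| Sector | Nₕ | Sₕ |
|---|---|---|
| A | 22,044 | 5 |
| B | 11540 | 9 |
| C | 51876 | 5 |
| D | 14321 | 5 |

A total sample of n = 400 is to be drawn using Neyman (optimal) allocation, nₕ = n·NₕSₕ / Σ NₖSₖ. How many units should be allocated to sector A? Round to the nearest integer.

Σ NₕSₕ = 22044·5 + 11540·9 + 51876·5 + 14321·5 = 545065.
Share for A: 110220/545065 = 0.20221.
n_A = 400 × 0.20221 = 80.886... → 81.

81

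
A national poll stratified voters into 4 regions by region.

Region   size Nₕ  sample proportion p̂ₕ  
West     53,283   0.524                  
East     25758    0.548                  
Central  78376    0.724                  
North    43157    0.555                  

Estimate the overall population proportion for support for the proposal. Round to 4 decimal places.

N = 53283 + 25758 + 78376 + 43157 = 200574.
Overall proportion = Σ (Nₕ/N)·p̂ₕ.
Σ Nₕp̂ₕ = 27920.292 + 14115.384 + 56744.224 + 23952.135 = 122732.035.
122732.035 / 200574 = 0.611904... → 0.6119.

0.6119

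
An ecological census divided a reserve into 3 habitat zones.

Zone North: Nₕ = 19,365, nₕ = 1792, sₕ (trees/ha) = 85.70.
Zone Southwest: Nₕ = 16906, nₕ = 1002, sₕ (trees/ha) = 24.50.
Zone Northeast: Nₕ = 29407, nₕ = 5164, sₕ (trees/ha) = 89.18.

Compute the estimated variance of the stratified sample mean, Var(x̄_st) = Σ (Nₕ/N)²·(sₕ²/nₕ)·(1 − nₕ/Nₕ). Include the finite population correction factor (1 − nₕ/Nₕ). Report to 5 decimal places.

N = 65678. Term for each stratum: Wₕ²sₕ²/nₕ·(1−nₕ/Nₕ).
Var(x̄_st) = 0.32333090 + 0.03733979 + 0.25453408 = 0.61520477 → 0.61520.

0.61520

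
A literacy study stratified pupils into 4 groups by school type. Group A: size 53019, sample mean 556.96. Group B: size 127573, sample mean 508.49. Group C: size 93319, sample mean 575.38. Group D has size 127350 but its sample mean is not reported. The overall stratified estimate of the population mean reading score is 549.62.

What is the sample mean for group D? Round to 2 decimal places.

N = 53019 + 127573 + 93319 + 127350 = 401261.
Overall total = μ·N = 549.62·401261 = 220541070.82.
Subtract the known strata: 53019·556.96 + 127573·508.49 + 93319·575.38 = 148092943.23.
Remaining total for group D: 220541070.82 − 148092943.23 = 72448127.59.
Divide by its size: 72448127.59 / 127350 = 568.8899... → 568.89.

568.89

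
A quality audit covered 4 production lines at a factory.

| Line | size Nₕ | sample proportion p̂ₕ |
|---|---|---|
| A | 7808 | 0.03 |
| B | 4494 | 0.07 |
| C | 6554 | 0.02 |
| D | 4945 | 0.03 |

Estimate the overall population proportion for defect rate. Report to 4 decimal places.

Wₕ = Nₕ/N with N = 23801: 0.3281, 0.1888, 0.2754, 0.2078.
p̂_st = 0.3281·0.03 + 0.1888·0.07 + 0.2754·0.02 + 0.2078·0.03 ≈ 0.034799... → 0.0348.

0.0348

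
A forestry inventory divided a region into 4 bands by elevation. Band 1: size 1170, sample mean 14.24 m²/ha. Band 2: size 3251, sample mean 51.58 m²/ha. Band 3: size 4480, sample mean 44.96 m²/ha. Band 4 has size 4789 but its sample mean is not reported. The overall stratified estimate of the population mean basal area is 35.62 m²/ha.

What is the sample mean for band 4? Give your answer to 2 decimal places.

N = 1170 + 3251 + 4480 + 4789 = 13690.
Overall total = μ·N = 35.62·13690 = 487637.8.
Subtract the known strata: 1170·14.24 + 3251·51.58 + 4480·44.96 = 385768.18.
Remaining total for band 4: 487637.8 − 385768.18 = 101869.62.
Divide by its size: 101869.62 / 4789 = 21.2716... → 21.27.

21.27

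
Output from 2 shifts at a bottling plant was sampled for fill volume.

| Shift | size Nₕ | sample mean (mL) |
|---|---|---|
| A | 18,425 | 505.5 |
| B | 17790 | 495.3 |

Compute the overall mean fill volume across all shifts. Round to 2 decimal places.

500.49

N = 18425 + 17790 = 36215.
Overall mean = Σ (Nₕ/N)·x̄ₕ — weight by population share, not a simple average.
Σ Nₕx̄ₕ = 18425·505.5 + 17790·495.3 = 9313837.5 + 8811387 = 18125224.5.
Divide by N: 18125224.5 / 36215 = 500.4894... → 500.49.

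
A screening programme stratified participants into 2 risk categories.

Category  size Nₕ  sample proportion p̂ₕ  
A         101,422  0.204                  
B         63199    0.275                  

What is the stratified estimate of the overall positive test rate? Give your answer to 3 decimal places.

Wₕ = Nₕ/N with N = 164621: 0.6161, 0.3839.
p̂_st = 0.6161·0.204 + 0.3839·0.275 ≈ 0.23126... → 0.231.

0.231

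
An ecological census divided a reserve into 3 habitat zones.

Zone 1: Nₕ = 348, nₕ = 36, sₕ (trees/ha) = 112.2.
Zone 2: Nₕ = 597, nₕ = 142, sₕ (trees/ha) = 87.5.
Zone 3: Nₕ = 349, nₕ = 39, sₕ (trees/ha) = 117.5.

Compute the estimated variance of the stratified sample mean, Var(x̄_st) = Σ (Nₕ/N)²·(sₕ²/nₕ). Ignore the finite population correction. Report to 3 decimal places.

62.519

N = 1294. Term for each stratum: Wₕ²sₕ²/nₕ.
Var(x̄_st) = 25.291416 + 11.476458 + 25.750960 = 62.518834 → 62.519.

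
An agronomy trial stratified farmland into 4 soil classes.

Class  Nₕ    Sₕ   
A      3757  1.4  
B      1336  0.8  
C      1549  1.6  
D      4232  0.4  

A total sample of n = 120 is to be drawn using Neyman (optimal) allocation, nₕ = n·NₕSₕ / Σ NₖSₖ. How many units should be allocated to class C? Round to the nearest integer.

28

A: NₕSₕ = 3757·1.4 = 5259.8
B: NₕSₕ = 1336·0.8 = 1068.8
C: NₕSₕ = 1549·1.6 = 2478.4
D: NₕSₕ = 4232·0.4 = 1692.8
Σ NₕSₕ = 10499.8.
n_C = 120·2478.4/10499.8 = 28.325... → 28.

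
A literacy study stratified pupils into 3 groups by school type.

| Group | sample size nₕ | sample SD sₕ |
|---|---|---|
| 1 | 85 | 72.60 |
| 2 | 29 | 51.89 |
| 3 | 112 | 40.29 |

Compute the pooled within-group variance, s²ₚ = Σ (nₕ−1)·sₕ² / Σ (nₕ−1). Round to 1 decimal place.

3131.5

Degrees of freedom: 84 + 28 + 111 = 223.
Σ(nₕ−1)sₕ² = 84·5270.76 + 28·2692.5721 + 111·1623.2841 = 698320.3939.
s²ₚ = 698320.3939 / 223 = 3131.482... → 3131.5.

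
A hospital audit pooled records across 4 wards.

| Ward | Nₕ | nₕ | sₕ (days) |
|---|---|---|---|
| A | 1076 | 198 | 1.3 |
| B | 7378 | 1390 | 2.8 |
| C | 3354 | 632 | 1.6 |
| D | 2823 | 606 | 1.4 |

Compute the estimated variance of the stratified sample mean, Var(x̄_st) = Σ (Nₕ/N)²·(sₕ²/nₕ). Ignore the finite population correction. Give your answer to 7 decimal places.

0.0018137

N = 14631. Term for each stratum: Wₕ²sₕ²/nₕ.
Var(x̄_st) = 0.0000461634 + 0.0014342688 + 0.0002128634 + 0.0001204085 = 0.0018137041 → 0.0018137.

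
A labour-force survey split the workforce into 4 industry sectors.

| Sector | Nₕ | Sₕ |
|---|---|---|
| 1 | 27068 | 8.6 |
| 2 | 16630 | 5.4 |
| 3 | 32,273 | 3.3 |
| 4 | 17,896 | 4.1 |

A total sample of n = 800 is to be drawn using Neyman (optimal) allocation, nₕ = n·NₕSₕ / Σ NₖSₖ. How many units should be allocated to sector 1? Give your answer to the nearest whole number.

Σ NₕSₕ = 27068·8.6 + 16630·5.4 + 32273·3.3 + 17896·4.1 = 502461.3.
Share for 1: 232784.8/502461.3 = 0.46329.
n_1 = 800 × 0.46329 = 370.631... → 371.

371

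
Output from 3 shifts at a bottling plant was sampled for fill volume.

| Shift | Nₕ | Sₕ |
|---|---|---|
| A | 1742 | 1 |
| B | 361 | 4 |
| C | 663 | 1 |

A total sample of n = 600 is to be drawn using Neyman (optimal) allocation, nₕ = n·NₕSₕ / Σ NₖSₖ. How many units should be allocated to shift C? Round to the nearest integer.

A: NₕSₕ = 1742·1 = 1742
B: NₕSₕ = 361·4 = 1444
C: NₕSₕ = 663·1 = 663
Σ NₕSₕ = 3849.
n_C = 600·663/3849 = 103.352... → 103.

103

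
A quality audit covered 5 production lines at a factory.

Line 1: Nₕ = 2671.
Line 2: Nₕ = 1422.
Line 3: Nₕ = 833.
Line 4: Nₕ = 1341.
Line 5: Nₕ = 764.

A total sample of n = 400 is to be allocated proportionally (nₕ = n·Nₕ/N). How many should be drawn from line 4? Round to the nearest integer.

Share of line 4 = 1341/7031 = 0.19073.
Allocate 400 × 0.19073 = 76.291... → 76.

76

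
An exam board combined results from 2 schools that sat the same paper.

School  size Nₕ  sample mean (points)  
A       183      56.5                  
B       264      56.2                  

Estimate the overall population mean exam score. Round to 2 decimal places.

56.32

N = 447; weights Wₕ = Nₕ/N = (0.4094, 0.5906).
x̄_st = Σ Wₕ·x̄ₕ = 0.4094·56.5 + 0.5906·56.2 ≈ 56.3228...
→ 56.32.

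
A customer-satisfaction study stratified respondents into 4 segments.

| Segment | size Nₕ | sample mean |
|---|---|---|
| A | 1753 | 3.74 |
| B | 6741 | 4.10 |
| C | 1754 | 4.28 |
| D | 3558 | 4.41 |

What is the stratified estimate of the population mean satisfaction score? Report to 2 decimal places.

4.16

x̄_st = (Σ Nₕx̄ₕ) / (Σ Nₕ) = (1753·3.74 + 6741·4.10 + 1754·4.28 + 3558·4.41) / 13806
= 57392.22 / 13806 = 4.1570... → 4.16.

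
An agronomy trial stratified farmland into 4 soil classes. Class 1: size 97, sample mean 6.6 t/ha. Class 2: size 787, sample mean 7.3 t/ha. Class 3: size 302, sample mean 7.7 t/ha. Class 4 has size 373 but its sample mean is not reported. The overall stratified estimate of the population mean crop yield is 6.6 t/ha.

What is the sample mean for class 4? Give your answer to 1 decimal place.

N = 97 + 787 + 302 + 373 = 1559.
Overall total = μ·N = 6.6·1559 = 10289.4.
Subtract the known strata: 97·6.6 + 787·7.3 + 302·7.7 = 8710.7.
Remaining total for class 4: 10289.4 − 8710.7 = 1578.7.
Divide by its size: 1578.7 / 373 = 4.232... → 4.2.

4.2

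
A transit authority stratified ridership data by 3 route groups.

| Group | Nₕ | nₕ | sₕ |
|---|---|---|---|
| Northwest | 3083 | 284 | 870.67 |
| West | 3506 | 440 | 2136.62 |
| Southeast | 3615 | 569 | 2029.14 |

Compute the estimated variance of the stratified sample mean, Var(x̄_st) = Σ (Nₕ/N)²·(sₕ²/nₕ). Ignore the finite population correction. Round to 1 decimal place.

N = 10204; Wₕ = Nₕ/N.
group Northwest: (3083/10204)²·870.67²/284 = 243.6660
group West: (3506/10204)²·2136.62²/440 = 1224.8554
group Southeast: (3615/10204)²·2029.14²/569 = 908.2125
Sum = 2376.7339 → 2376.7.

2376.7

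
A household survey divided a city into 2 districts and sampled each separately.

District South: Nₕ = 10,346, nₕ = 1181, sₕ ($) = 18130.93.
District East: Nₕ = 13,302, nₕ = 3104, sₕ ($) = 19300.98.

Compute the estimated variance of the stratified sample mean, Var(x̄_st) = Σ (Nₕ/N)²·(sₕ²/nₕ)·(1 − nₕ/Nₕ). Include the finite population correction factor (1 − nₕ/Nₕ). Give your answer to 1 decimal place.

N = 23648; Wₕ = Nₕ/N.
district South: (10346/23648)²·18130.93²/1181·(1 − 1181/10346) = 47196.1285
district East: (13302/23648)²·19300.98²/3104·(1 − 3104/13302) = 29112.5419
Sum = 76308.6704 → 76308.7.

76308.7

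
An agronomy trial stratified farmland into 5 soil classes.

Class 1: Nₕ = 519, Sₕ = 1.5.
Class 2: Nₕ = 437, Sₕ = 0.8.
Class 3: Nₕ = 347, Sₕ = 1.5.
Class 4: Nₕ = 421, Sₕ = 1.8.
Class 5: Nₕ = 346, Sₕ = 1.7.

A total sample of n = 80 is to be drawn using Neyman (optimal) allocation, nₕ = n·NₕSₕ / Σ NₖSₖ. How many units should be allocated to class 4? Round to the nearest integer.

1: NₕSₕ = 519·1.5 = 778.5
2: NₕSₕ = 437·0.8 = 349.6
3: NₕSₕ = 347·1.5 = 520.5
4: NₕSₕ = 421·1.8 = 757.8
5: NₕSₕ = 346·1.7 = 588.2
Σ NₕSₕ = 2994.6.
n_4 = 80·757.8/2994.6 = 20.244... → 20.

20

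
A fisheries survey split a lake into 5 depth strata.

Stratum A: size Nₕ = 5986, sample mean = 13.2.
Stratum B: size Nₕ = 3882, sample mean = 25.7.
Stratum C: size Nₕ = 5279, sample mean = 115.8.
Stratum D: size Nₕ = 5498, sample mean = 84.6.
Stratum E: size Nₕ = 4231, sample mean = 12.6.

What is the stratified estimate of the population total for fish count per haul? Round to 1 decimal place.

1308532.2

A: 5986·13.2 = 79015.2
B: 3882·25.7 = 99767.4
C: 5279·115.8 = 611308.2
D: 5498·84.6 = 465130.8
E: 4231·12.6 = 53310.6
τ̂ = Σ Nₕx̄ₕ = 1308532.2.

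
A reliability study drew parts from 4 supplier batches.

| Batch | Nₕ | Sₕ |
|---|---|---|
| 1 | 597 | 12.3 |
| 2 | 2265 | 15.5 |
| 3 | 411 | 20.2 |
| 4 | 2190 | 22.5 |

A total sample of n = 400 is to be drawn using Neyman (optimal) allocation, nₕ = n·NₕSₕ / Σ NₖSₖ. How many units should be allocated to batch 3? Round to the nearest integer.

33

1: NₕSₕ = 597·12.3 = 7343.1
2: NₕSₕ = 2265·15.5 = 35107.5
3: NₕSₕ = 411·20.2 = 8302.2
4: NₕSₕ = 2190·22.5 = 49275
Σ NₕSₕ = 100027.8.
n_3 = 400·8302.2/100027.8 = 33.200... → 33.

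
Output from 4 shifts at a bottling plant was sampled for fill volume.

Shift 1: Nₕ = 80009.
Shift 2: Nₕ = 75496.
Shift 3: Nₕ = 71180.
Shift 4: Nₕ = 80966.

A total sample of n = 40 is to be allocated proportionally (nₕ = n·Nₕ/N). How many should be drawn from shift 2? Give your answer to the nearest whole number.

N = 80009 + 75496 + 71180 + 80966 = 307651.
n_2 = 40·75496/307651 = 9.816... → 10.

10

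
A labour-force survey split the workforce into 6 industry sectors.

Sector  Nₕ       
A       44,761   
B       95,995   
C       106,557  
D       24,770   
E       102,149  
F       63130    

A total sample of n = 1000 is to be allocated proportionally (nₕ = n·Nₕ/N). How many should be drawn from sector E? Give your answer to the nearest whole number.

234

Share of sector E = 102149/437362 = 0.23356.
Allocate 1000 × 0.23356 = 233.557... → 234.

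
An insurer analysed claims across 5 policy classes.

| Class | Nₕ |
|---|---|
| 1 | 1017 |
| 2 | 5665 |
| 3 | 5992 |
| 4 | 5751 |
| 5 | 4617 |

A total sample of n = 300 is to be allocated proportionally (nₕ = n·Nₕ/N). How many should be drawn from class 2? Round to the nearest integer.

Share of class 2 = 5665/23042 = 0.24586.
Allocate 300 × 0.24586 = 73.757... → 74.

74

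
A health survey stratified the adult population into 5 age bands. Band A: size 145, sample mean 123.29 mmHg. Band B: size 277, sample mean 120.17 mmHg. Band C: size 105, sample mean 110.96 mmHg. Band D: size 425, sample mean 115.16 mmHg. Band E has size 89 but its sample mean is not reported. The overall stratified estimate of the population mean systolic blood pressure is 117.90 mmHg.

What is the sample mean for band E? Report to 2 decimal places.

123.33

N = 145 + 277 + 105 + 425 + 89 = 1041.
Overall total = μ·N = 117.90·1041 = 122733.9.
Subtract the known strata: 145·123.29 + 277·120.17 + 105·110.96 + 425·115.16 = 111757.94.
Remaining total for band E: 122733.9 − 111757.94 = 10975.96.
Divide by its size: 10975.96 / 89 = 123.3254... → 123.33.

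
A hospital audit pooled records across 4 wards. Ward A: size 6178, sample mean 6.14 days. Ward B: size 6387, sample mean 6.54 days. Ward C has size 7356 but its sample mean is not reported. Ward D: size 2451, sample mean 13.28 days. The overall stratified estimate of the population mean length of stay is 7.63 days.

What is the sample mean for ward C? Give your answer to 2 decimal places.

7.95

Σ Nₕx̄ₕ = N·μ, so 7356·x̄_C = 22372·7.63 − (6178·6.14 + 6387·6.54 + 2451·13.28).
= 170698.36 − 112253.18 = 58445.18.
x̄_C = 58445.18 / 7356 = 7.9452... → 7.95.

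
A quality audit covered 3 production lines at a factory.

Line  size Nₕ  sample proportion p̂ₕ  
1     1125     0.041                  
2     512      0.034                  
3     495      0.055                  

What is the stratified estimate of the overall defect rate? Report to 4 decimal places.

N = 1125 + 512 + 495 = 2132.
Overall proportion = Σ (Nₕ/N)·p̂ₕ.
Σ Nₕp̂ₕ = 46.125 + 17.408 + 27.225 = 90.758.
90.758 / 2132 = 0.042569... → 0.0426.

0.0426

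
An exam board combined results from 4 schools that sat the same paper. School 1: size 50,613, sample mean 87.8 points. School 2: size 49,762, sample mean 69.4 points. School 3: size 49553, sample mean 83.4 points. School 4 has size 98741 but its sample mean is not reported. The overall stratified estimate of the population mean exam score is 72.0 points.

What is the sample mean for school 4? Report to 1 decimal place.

59.5

N = 50613 + 49762 + 49553 + 98741 = 248669.
Overall total = μ·N = 72.0·248669 = 17904168.
Subtract the known strata: 50613·87.8 + 49762·69.4 + 49553·83.4 = 12030024.4.
Remaining total for school 4: 17904168 − 12030024.4 = 5874143.6.
Divide by its size: 5874143.6 / 98741 = 59.490... → 59.5.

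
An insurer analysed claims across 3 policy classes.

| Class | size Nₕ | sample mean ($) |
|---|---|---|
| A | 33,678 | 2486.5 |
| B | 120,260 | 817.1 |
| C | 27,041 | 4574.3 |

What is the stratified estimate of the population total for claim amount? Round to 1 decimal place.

305698439.3

Estimate total by summing Nₕ·x̄ₕ over strata.
33678·2486.5 + 120260·817.1 + 27041·4574.3 = 83740347 + 98264446 + 123693646.3 = 305698439.3.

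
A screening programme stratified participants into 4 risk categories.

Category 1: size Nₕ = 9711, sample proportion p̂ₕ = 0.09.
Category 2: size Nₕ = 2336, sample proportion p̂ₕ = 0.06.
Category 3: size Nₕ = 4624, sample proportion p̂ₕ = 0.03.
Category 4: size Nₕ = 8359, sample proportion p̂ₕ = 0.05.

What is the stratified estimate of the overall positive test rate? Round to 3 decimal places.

Wₕ = Nₕ/N with N = 25030: 0.3880, 0.0933, 0.1847, 0.3340.
p̂_st = 0.3880·0.09 + 0.0933·0.06 + 0.1847·0.03 + 0.3340·0.05 ≈ 0.06276... → 0.063.

0.063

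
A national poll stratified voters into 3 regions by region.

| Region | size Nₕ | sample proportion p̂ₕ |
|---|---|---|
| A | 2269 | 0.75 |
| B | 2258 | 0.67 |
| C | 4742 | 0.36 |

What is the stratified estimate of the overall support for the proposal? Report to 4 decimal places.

0.5310

Wₕ = Nₕ/N with N = 9269: 0.2448, 0.2436, 0.5116.
p̂_st = 0.2448·0.75 + 0.2436·0.67 + 0.5116·0.36 ≈ 0.530988... → 0.5310.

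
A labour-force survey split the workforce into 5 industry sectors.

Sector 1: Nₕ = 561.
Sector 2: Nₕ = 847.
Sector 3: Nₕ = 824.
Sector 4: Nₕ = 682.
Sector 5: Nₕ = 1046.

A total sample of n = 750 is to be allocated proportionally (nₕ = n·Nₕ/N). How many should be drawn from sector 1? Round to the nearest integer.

N = 561 + 847 + 824 + 682 + 1046 = 3960.
n_1 = 750·561/3960 = 106.25 → 106.

106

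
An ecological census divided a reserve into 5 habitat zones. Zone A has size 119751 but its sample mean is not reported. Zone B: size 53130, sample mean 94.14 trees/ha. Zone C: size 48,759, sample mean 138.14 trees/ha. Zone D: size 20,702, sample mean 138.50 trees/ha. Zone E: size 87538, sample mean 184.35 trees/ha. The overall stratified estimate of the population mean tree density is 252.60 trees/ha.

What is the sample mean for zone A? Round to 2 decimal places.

439.12

Σ Nₕx̄ₕ = N·μ, so 119751·x̄_A = 329880·252.60 − (53130·94.14 + 48759·138.14 + 20702·138.50 + 87538·184.35).
= 83327688 − 30742083.76 = 52585604.24.
x̄_A = 52585604.24 / 119751 = 439.1246... → 439.12.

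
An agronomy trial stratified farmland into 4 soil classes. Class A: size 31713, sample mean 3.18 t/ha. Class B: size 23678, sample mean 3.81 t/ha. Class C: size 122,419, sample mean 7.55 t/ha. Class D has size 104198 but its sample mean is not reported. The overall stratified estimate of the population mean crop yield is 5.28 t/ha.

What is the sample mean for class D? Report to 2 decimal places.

3.59

N = 31713 + 23678 + 122419 + 104198 = 282008.
Overall total = μ·N = 5.28·282008 = 1489002.24.
Subtract the known strata: 31713·3.18 + 23678·3.81 + 122419·7.55 = 1115323.97.
Remaining total for class D: 1489002.24 − 1115323.97 = 373678.27.
Divide by its size: 373678.27 / 104198 = 3.5862... → 3.59.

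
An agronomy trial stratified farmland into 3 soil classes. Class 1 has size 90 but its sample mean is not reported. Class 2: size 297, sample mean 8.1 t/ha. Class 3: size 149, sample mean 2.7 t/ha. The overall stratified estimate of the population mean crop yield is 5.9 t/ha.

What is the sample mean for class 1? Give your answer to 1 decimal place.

3.9

Σ Nₕx̄ₕ = N·μ, so 90·x̄_1 = 536·5.9 − (297·8.1 + 149·2.7).
= 3162.4 − 2808 = 354.4.
x̄_1 = 354.4 / 90 = 3.938... → 3.9.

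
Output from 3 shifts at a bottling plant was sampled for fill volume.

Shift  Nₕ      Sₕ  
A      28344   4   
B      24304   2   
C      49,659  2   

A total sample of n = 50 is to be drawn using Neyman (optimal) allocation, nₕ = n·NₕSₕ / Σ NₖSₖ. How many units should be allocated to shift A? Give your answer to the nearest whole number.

Σ NₕSₕ = 28344·4 + 24304·2 + 49659·2 = 261302.
Share for A: 113376/261302 = 0.43389.
n_A = 50 × 0.43389 = 21.694... → 22.

22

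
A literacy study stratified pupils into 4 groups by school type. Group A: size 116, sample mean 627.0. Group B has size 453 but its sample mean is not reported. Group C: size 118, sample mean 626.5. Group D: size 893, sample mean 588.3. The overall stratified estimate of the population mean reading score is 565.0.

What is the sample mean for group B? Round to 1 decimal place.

N = 116 + 453 + 118 + 893 = 1580.
Overall total = μ·N = 565.0·1580 = 892700.
Subtract the known strata: 116·627.0 + 118·626.5 + 893·588.3 = 672010.9.
Remaining total for group B: 892700 − 672010.9 = 220689.1.
Divide by its size: 220689.1 / 453 = 487.172... → 487.2.

487.2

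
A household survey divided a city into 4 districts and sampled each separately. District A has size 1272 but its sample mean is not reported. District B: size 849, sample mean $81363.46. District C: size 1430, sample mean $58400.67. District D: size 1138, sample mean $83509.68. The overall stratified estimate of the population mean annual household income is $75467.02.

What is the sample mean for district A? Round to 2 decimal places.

83522.25

Σ Nₕx̄ₕ = N·μ, so 1272·x̄_A = 4689·75467.02 − (849·81363.46 + 1430·58400.67 + 1138·83509.68).
= 353864856.78 − 247624551.48 = 106240305.3.
x̄_A = 106240305.3 / 1272 = 83522.2526... → 83522.25.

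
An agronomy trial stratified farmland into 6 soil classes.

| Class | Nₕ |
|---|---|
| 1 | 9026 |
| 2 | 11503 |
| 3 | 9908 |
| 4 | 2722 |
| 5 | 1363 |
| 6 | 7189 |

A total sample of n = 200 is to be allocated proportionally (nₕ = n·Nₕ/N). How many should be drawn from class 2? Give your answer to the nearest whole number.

55

Share of class 2 = 11503/41711 = 0.27578.
Allocate 200 × 0.27578 = 55.156... → 55.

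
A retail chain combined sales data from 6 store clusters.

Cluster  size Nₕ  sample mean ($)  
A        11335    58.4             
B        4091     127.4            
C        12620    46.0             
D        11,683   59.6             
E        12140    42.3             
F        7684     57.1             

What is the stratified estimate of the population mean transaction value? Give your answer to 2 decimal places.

57.30

N = 59553; weights Wₕ = Nₕ/N = (0.1903, 0.0687, 0.2119, 0.1962, 0.2039, 0.1290).
x̄_st = Σ Wₕ·x̄ₕ = 0.1903·58.4 + 0.0687·127.4 + 0.2119·46.0 + 0.1962·59.6 + 0.2039·42.3 + 0.1290·57.1 ≈ 57.2979...
→ 57.30.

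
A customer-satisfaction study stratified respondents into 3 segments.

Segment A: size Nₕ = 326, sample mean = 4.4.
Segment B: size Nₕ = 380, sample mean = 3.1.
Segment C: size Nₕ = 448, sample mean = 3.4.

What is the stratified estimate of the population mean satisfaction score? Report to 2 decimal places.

N = 1154; weights Wₕ = Nₕ/N = (0.2825, 0.3293, 0.3882).
x̄_st = Σ Wₕ·x̄ₕ = 0.2825·4.4 + 0.3293·3.1 + 0.3882·3.4 ≈ 3.5837...
→ 3.58.

3.58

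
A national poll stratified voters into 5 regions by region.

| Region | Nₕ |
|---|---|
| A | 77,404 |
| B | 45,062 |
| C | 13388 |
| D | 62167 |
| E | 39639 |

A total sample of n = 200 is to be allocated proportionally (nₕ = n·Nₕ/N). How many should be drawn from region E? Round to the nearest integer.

33

N = 77404 + 45062 + 13388 + 62167 + 39639 = 237660.
n_E = 200·39639/237660 = 33.358... → 33.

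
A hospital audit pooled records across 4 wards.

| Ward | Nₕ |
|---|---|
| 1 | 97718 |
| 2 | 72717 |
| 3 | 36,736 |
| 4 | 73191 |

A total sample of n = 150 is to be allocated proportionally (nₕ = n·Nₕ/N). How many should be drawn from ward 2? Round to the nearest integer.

N = 97718 + 72717 + 36736 + 73191 = 280362.
n_2 = 150·72717/280362 = 38.905... → 39.

39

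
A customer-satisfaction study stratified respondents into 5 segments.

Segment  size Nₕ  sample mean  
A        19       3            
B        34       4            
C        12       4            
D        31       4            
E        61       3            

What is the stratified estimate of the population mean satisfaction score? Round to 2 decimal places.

N = 157; weights Wₕ = Nₕ/N = (0.1210, 0.2166, 0.0764, 0.1975, 0.3885).
x̄_st = Σ Wₕ·x̄ₕ = 0.1210·3 + 0.2166·4 + 0.0764·4 + 0.1975·4 + 0.3885·3 ≈ 3.4904...
→ 3.49.

3.49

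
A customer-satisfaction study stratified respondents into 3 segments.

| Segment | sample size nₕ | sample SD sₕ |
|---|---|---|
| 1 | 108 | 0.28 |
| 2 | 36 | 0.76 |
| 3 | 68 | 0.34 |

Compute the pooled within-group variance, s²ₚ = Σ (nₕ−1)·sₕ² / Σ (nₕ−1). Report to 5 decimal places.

Degrees of freedom: 107 + 35 + 67 = 209.
Σ(nₕ−1)sₕ² = 107·0.0784 + 35·0.5776 + 67·0.1156 = 36.35.
s²ₚ = 36.35 / 209 = 0.1739234... → 0.17392.

0.17392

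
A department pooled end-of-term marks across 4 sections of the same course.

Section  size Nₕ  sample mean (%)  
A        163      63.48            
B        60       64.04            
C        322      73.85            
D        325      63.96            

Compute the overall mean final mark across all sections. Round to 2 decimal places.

N = 870; weights Wₕ = Nₕ/N = (0.1874, 0.0690, 0.3701, 0.3736).
x̄_st = Σ Wₕ·x̄ₕ = 0.1874·63.48 + 0.0690·64.04 + 0.3701·73.85 + 0.3736·63.96 ≈ 67.5360...
→ 67.54.

67.54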